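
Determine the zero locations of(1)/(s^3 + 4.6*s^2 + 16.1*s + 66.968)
Numerator is a nonzero constant (1) → Zeros: none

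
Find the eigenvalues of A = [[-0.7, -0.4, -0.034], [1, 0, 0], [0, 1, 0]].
Eigenvalues solve det(λI - A) = 0.
Characteristic polynomial: λ^3 + 0.7*λ^2 + 0.4*λ + 0.034 = 0.
Factor: (λ + 0.1)(λ^2 + 0.6*λ + 0.34) = 0.
Roots: -0.1, -0.3 + 0.5j, -0.3 - 0.5j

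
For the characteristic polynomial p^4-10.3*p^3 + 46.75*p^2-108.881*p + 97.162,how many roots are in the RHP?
p^4 - 10.3*p^3 + 46.75*p^2 - 108.881*p + 97.162 = (p - 2)(p - 3.7)(p^2 - 4.6*p + 13.13). Poles: 2, 2.3 + 2.8j, 2.3 - 2.8j, 3.7. RHP poles (Re>0): 4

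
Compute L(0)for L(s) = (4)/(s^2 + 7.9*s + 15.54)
DC gain = L(0) = num(0)/den(0) = 4/15.54 = 0.2574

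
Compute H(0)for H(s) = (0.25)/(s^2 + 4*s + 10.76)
DC gain = H(0) = num(0)/den(0) = 0.25/10.76 = 0.02323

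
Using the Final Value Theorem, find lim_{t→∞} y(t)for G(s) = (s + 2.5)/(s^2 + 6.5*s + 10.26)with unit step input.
FVT: lim_{t→∞} y(t) = lim_{s→0} s*Y(s) where Y(s) = G(s)/s.
= lim_{s→0} G(s) = G(0) = num(0)/den(0) = 2.5/10.26 = 0.2437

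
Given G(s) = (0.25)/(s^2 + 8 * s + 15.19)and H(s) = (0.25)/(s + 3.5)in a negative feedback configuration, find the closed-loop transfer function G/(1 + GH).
Closed-loop T = G/(1+GH).
Numerator: G_num * H_den = 0.25*s + 0.875.
Denominator: G_den * H_den + G_num * H_num = (s^3 + 11.5*s^2 + 43.19*s + 53.165) + (0.0625) = s^3 + 11.5*s^2 + 43.19*s + 53.2275.
T(s) = (0.25*s + 0.875)/(s^3 + 11.5*s^2 + 43.19*s + 53.2275)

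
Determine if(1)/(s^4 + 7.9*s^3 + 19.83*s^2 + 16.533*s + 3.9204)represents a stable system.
Denominator: s^4 + 7.9*s^3 + 19.83*s^2 + 16.533*s + 3.9204 = (s + 0.9)(s + 3.3)(s + 3.3)(s + 0.4). Poles: -0.4, -0.9, -3.3, -3.3. All Re(p)<0: Yes (stable)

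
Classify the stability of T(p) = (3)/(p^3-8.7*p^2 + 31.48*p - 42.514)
Denominator: p^3 - 8.7*p^2 + 31.48*p - 42.514 = (p - 2.9)(p^2 - 5.8*p + 14.66). Poles: 2.9, 2.9 + 2.5j, 2.9 - 2.5j. Unstable (3 pole(s) in RHP)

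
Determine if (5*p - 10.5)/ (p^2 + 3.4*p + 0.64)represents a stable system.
Denominator: p^2 + 3.4*p + 0.64 = (p + 0.2)(p + 3.2). Poles: -0.2, -3.2. All Re(p)<0: Yes (stable)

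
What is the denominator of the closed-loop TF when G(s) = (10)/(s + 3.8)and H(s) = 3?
Characteristic poly = G_den * H_den + G_num * H_num = (s + 3.8) + (30) = s + 33.8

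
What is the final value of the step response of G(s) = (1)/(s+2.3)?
FVT: lim_{t→∞} y(t) = lim_{s→0} s*Y(s) where Y(s) = G(s)/s.
= lim_{s→0} G(s) = G(0) = num(0)/den(0) = 1/2.3 = 0.4348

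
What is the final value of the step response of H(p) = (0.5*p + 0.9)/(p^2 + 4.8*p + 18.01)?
FVT: lim_{t→∞} y(t) = lim_{p→0} p*Y(p) where Y(p) = H(p)/p.
= lim_{p→0} H(p) = H(0) = num(0)/den(0) = 0.9/18.01 = 0.04997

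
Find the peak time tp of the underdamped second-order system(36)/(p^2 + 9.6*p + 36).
Standard form: ωn²/(p²+2ζωn·p+ωn²) → ωn = 6, ζ = 0.8.
ωd = ωn·√(1-ζ²) = 6·√(1-0.8²) = 3.6.
tp = π/ωd = π/3.6 = 0.8727 s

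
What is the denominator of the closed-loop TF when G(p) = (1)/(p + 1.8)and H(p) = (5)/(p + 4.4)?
Characteristic poly = G_den * H_den + G_num * H_num = (p^2 + 6.2*p + 7.92) + (5) = p^2 + 6.2*p + 12.92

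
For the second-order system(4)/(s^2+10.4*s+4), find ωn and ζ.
Standard form: ωn²/(s²+2ζωn·s+ωn²).
const=4=ωn² → ωn=2, s coeff=10.4=2ζωn → ζ=2.6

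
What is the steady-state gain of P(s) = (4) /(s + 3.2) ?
DC gain = P(0) = num(0)/den(0) = 4/3.2 = 1.25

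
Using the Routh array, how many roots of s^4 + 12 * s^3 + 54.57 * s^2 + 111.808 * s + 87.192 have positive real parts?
Routh array:
s^4: [1, 54.57, 87.192]; s^3: [12, 111.808]; s^2: [45.2527, 87.192]; s^1: [88.6866]; s^0: [87.192]
First column: [1, 12, 45.2527, 88.6866, 87.192]. Sign changes = RHP roots = 0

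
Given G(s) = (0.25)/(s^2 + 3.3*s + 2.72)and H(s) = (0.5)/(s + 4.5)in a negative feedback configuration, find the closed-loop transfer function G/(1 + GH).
Closed-loop T = G/(1+GH).
Numerator: G_num * H_den = 0.25*s + 1.125.
Denominator: G_den * H_den + G_num * H_num = (s^3 + 7.8*s^2 + 17.57*s + 12.24) + (0.125) = s^3 + 7.8*s^2 + 17.57*s + 12.365.
T(s) = (0.25*s + 1.125)/(s^3 + 7.8*s^2 + 17.57*s + 12.365)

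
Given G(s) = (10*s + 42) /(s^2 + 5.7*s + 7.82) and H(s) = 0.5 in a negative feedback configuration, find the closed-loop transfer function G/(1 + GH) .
Closed-loop T = G/(1+GH).
Numerator: G_num * H_den = 10*s + 42.
Denominator: G_den * H_den + G_num * H_num = (s^2 + 5.7*s + 7.82) + (5*s + 21) = s^2 + 10.7*s + 28.82.
T(s) = (10*s + 42)/(s^2 + 10.7*s + 28.82)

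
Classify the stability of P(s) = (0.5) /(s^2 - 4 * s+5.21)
Denominator: s^2 - 4*s + 5.21. Poles: 2 + 1.1j, 2 - 1.1j. Unstable (2 pole(s) in RHP)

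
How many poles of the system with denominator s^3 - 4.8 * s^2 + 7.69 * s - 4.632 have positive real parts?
s^3 - 4.8*s^2 + 7.69*s - 4.632 = (s - 2.4)(s^2 - 2.4*s + 1.93). Poles: 1.2 + 0.7j, 1.2 - 0.7j, 2.4. RHP poles (Re>0): 3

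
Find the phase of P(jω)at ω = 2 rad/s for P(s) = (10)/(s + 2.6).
Substitute s = j*2: P(j2) = 2.41636 - 1.85874j.
∠P(j2) = atan2(Im, Re) = atan2(-1.85874, 2.41636) = -37.57°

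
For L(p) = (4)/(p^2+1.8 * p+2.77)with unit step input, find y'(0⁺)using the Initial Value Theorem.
IVT: y'(0⁺) = lim_{p→∞} p²·Y(p) = lim_{p→∞} p·L(p).
deg(num) = 0, deg(den) = 2, relative degree = 2 ≥ 2, so p·L(p) → 0. Initial slope = 0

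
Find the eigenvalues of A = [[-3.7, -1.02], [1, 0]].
Eigenvalues solve det(λI - A) = 0.
Characteristic polynomial: λ^2 + 3.7*λ + 1.02 = 0.
Factor: (λ + 0.3)(λ + 3.4) = 0.
Roots: -0.3, -3.4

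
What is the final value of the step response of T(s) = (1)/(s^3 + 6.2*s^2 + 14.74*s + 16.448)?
FVT: lim_{t→∞} y(t) = lim_{s→0} s*Y(s) where Y(s) = T(s)/s.
= lim_{s→0} T(s) = T(0) = num(0)/den(0) = 1/16.448 = 0.0608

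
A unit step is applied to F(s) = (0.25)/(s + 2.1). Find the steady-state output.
FVT: lim_{t→∞} y(t) = lim_{s→0} s*Y(s) where Y(s) = F(s)/s.
= lim_{s→0} F(s) = F(0) = num(0)/den(0) = 0.25/2.1 = 0.119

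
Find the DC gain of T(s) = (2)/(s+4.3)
DC gain = T(0) = num(0)/den(0) = 2/4.3 = 0.4651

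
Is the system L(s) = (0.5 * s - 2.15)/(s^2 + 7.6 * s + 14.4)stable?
Denominator: s^2 + 7.6*s + 14.4 = (s + 4)(s + 3.6). Poles: -3.6, -4. All Re(p)<0: Yes (stable)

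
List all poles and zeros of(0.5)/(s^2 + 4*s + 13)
Set denominator = 0: s^2 + 4*s + 13 = 0 → Poles: -2 + 3j, -2 - 3j
Numerator is a nonzero constant (0.5) → Zeros: none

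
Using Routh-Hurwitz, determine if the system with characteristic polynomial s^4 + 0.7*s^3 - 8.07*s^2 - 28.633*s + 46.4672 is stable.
Routh array:
s^4: [1, -8.07, 46.4672]; s^3: [0.7, -28.633]; s^2: [32.8343, 46.4672]; s^1: [-29.6236]; s^0: [46.4672]
First column: [1, 0.7, 32.8343, -29.6236, 46.4672]. Sign changes = 2.
No, unstable (2 RHP root(s))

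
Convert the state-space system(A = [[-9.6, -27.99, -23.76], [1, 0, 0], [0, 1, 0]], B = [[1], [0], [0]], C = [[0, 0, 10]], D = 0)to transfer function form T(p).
T(p) = C(pI - A)⁻¹B + D.
Characteristic polynomial det(pI - A) = p^3 + 9.6*p^2 + 27.99*p + 23.76.
Numerator from C·adj(pI-A)·B + D·det(pI-A) = 10.
T(p) = (10)/(p^3 + 9.6*p^2 + 27.99*p + 23.76)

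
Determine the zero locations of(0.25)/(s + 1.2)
Numerator is a nonzero constant (0.25) → Zeros: none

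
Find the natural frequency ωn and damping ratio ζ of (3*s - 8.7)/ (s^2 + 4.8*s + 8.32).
Underdamped: complex pole -2.4 + 1.6j. ωn = |pole| = 2.884, ζ = -Re(pole)/ωn = 0.8321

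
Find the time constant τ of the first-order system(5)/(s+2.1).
First-order system: τ = -1/pole. Pole = -2.1. τ = -1/(-2.1) = 0.4762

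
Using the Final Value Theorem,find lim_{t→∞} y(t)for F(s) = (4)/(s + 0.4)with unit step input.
FVT: lim_{t→∞} y(t) = lim_{s→0} s*Y(s) where Y(s) = F(s)/s.
= lim_{s→0} F(s) = F(0) = num(0)/den(0) = 4/0.4 = 10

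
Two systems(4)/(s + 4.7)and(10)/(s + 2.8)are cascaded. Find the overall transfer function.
Series: H = H₁ · H₂ = (n₁·n₂)/(d₁·d₂).
Num: n₁·n₂ = 40. Den: d₁·d₂ = s^2 + 7.5*s + 13.16.
H(s) = (40)/(s^2 + 7.5*s + 13.16)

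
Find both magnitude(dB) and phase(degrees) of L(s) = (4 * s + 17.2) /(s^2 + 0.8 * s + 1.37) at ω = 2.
Substitute s = j*2: L(j2) = -3.42264 - 5.12404j.
|L| = 20*log₁₀(sqrt(Re²+Im²)) = 15.79 dB.
∠L = atan2(Im, Re) = -123.74°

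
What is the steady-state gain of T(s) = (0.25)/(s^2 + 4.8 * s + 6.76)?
DC gain = T(0) = num(0)/den(0) = 0.25/6.76 = 0.03698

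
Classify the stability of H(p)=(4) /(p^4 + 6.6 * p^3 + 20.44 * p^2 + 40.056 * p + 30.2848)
Denominator: p^4 + 6.6*p^3 + 20.44*p^2 + 40.056*p + 30.2848 = (p + 3.2)(p + 1.4)(p^2 + 2*p + 6.76). Poles: -1 + 2.4j, -1 - 2.4j, -1.4, -3.2. Stable (all poles in LHP)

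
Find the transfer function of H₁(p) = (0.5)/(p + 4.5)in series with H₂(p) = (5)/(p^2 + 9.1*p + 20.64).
Series: H = H₁ · H₂ = (n₁·n₂)/(d₁·d₂).
Num: n₁·n₂ = 2.5. Den: d₁·d₂ = p^3 + 13.6*p^2 + 61.59*p + 92.88.
H(p) = (2.5)/(p^3 + 13.6*p^2 + 61.59*p + 92.88)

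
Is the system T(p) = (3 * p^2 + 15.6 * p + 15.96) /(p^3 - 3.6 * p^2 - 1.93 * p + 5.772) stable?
Denominator: p^3 - 3.6*p^2 - 1.93*p + 5.772 = (p - 3.7)(p + 1.3)(p - 1.2). Poles: -1.3, 1.2, 3.7. All Re(p)<0: No (unstable)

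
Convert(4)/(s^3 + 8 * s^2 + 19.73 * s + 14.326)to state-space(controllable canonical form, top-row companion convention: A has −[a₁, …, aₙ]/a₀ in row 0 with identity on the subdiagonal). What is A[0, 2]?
Reachable canonical form for den = s^3 + 8*s^2 + 19.73*s + 14.326: top row of A = -[a₁,a₂,...,aₙ]/a₀, ones on the subdiagonal, zeros elsewhere.
A = [[-8, -19.73, -14.326], [1, 0, 0], [0, 1, 0]].
A[0,2] = -14.326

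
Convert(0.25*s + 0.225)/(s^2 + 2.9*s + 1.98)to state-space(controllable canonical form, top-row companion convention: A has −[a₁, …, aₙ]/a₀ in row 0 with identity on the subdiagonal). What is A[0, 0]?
Reachable canonical form for den = s^2 + 2.9*s + 1.98: top row of A = -[a₁,a₂,...,aₙ]/a₀, ones on the subdiagonal, zeros elsewhere.
A = [[-2.9, -1.98], [1, 0]].
A[0,0] = -2.9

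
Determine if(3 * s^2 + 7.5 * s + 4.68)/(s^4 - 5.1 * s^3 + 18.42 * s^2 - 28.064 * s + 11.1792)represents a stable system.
Denominator: s^4 - 5.1*s^3 + 18.42*s^2 - 28.064*s + 11.1792 = (s - 1.7)(s - 0.6)(s^2 - 2.8*s + 10.96). Poles: 0.6, 1.4 + 3j, 1.4 - 3j, 1.7. All Re(p)<0: No (unstable)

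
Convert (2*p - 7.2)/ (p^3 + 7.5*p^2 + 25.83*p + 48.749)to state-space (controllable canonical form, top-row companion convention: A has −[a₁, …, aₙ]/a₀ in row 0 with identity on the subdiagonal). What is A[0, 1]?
Reachable canonical form for den = p^3 + 7.5*p^2 + 25.83*p + 48.749: top row of A = -[a₁,a₂,...,aₙ]/a₀, ones on the subdiagonal, zeros elsewhere.
A = [[-7.5, -25.83, -48.749], [1, 0, 0], [0, 1, 0]].
A[0,1] = -25.83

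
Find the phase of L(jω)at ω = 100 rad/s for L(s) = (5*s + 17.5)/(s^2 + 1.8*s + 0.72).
Substitute s = j*100: L(j100) = -0.000849721 - 0.0500189j.
∠L(j100) = atan2(Im, Re) = atan2(-0.0500189, -0.000849721) = -90.97°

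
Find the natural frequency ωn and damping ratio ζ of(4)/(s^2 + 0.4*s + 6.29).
Underdamped: complex pole -0.2 + 2.5j. ωn = |pole| = 2.508, ζ = -Re(pole)/ωn = 0.07975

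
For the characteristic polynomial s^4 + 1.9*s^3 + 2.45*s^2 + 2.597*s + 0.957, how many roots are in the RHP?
s^4 + 1.9*s^3 + 2.45*s^2 + 2.597*s + 0.957 = (s + 0.6)(s + 1.1)(s^2 + 0.2*s + 1.45). Poles: -0.1 + 1.2j, -0.1 - 1.2j, -0.6, -1.1. RHP poles (Re>0): 0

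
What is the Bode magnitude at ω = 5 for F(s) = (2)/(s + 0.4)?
Substitute s = j*5: F(j5) = 0.0317965 - 0.397456j.
|F(j5)| = sqrt(Re² + Im²) = 0.3987.
20*log₁₀(0.3987) = -7.99 dB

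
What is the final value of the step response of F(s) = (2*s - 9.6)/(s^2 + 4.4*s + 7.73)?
FVT: lim_{t→∞} y(t) = lim_{s→0} s*Y(s) where Y(s) = F(s)/s.
= lim_{s→0} F(s) = F(0) = num(0)/den(0) = -9.6/7.73 = -1.242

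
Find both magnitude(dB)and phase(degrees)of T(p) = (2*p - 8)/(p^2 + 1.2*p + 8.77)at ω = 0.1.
Substitute p = j*0.1: T(j0.1) = -0.912758 + 0.0353346j.
|T| = 20*log₁₀(sqrt(Re²+Im²)) = -0.79 dB.
∠T = atan2(Im, Re) = 177.78°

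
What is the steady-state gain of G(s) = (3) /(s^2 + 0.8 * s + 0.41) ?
DC gain = G(0) = num(0)/den(0) = 3/0.41 = 7.317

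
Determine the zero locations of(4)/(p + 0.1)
Numerator is a nonzero constant (4) → Zeros: none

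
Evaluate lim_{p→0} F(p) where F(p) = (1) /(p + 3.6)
DC gain = F(0) = num(0)/den(0) = 1/3.6 = 0.2778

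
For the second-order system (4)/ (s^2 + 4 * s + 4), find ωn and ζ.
Standard form: ωn²/(s²+2ζωn·s+ωn²).
const=4=ωn² → ωn=2, s coeff=4=2ζωn → ζ=1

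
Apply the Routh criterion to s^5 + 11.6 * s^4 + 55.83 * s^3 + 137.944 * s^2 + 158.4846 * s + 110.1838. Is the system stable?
Routh array:
s^5: [1, 55.83, 158.4846]; s^4: [11.6, 137.944, 110.1838]; s^3: [43.9383, 148.986]; s^2: [98.6107, 110.1838]; s^1: [99.8911]; s^0: [110.1838]
First column: [1, 11.6, 43.9383, 98.6107, 99.8911, 110.1838]. Sign changes = 0.
Yes, stable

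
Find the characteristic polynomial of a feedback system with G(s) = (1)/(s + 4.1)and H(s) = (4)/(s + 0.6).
Characteristic poly = G_den * H_den + G_num * H_num = (s^2 + 4.7*s + 2.46) + (4) = s^2 + 4.7*s + 6.46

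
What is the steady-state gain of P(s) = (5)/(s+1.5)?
DC gain = P(0) = num(0)/den(0) = 5/1.5 = 3.333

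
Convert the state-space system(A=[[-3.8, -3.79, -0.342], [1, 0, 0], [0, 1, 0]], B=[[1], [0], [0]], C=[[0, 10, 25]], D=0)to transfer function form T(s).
T(s) = C(sI - A)⁻¹B + D.
Characteristic polynomial det(sI - A) = s^3 + 3.8*s^2 + 3.79*s + 0.342.
Numerator from C·adj(sI-A)·B + D·det(sI-A) = 10*s + 25.
T(s) = (10*s + 25)/(s^3 + 3.8*s^2 + 3.79*s + 0.342)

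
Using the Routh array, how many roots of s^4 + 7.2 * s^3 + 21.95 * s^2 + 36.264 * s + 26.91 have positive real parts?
Routh array:
s^4: [1, 21.95, 26.91]; s^3: [7.2, 36.264]; s^2: [16.9133, 26.91]; s^1: [24.8084]; s^0: [26.91]
First column: [1, 7.2, 16.9133, 24.8084, 26.91]. Sign changes = RHP roots = 0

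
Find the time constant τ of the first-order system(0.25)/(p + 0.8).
First-order system: τ = -1/pole. Pole = -0.8. τ = -1/(-0.8) = 1.25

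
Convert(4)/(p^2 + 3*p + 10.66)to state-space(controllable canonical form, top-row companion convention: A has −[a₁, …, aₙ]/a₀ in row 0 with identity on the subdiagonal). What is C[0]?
Reachable canonical form: C = numerator coefficients (right-aligned, zero-padded to length n).
num = 4, C = [[0, 4]].
C[0] = 0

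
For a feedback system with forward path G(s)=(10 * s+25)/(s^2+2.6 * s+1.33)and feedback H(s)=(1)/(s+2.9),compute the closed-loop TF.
Closed-loop T = G/(1+GH).
Numerator: G_num * H_den = 10*s^2 + 54*s + 72.5.
Denominator: G_den * H_den + G_num * H_num = (s^3 + 5.5*s^2 + 8.87*s + 3.857) + (10*s + 25) = s^3 + 5.5*s^2 + 18.87*s + 28.857.
T(s) = (10*s^2 + 54*s + 72.5)/(s^3 + 5.5*s^2 + 18.87*s + 28.857)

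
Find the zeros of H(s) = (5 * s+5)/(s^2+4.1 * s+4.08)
Set numerator = 0: 5*s + 5 = 0 → Zeros: -1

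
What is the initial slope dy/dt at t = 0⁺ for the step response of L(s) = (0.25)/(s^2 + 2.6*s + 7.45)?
IVT: y'(0⁺) = lim_{s→∞} s²·Y(s) = lim_{s→∞} s·L(s).
deg(num) = 0, deg(den) = 2, relative degree = 2 ≥ 2, so s·L(s) → 0. Initial slope = 0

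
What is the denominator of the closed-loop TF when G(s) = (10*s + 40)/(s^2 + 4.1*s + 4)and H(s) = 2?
Characteristic poly = G_den * H_den + G_num * H_num = (s^2 + 4.1*s + 4) + (20*s + 80) = s^2 + 24.1*s + 84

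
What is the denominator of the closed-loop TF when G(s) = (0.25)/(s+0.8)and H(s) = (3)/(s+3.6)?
Characteristic poly = G_den * H_den + G_num * H_num = (s^2 + 4.4*s + 2.88) + (0.75) = s^2 + 4.4*s + 3.63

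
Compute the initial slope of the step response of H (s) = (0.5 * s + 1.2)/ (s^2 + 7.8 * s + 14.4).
IVT: y'(0⁺) = lim_{s→∞} s²·Y(s) = lim_{s→∞} s·H(s).
deg(num) = 1, deg(den) = 2, relative degree = 1, so s·H(s) → (leading num)/(leading den) = 0.5/1 = 0.5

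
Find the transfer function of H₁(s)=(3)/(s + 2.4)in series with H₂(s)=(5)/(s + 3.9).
Series: H = H₁ · H₂ = (n₁·n₂)/(d₁·d₂).
Num: n₁·n₂ = 15. Den: d₁·d₂ = s^2 + 6.3*s + 9.36.
H(s) = (15)/(s^2 + 6.3*s + 9.36)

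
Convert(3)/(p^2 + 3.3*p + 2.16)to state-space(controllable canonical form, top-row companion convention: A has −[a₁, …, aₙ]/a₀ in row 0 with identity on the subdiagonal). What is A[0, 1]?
Reachable canonical form for den = p^2 + 3.3*p + 2.16: top row of A = -[a₁,a₂,...,aₙ]/a₀, ones on the subdiagonal, zeros elsewhere.
A = [[-3.3, -2.16], [1, 0]].
A[0,1] = -2.16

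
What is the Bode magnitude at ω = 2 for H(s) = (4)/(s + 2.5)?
Substitute s = j*2: H(j2) = 0.97561 - 0.780488j.
|H(j2)| = sqrt(Re² + Im²) = 1.249.
20*log₁₀(1.249) = 1.93 dB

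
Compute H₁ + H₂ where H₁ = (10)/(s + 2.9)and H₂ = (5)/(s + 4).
Parallel: H = H₁ + H₂ = (n₁·d₂ + n₂·d₁)/(d₁·d₂).
n₁·d₂ = 10*s + 40. n₂·d₁ = 5*s + 14.5. Sum = 15*s + 54.5. d₁·d₂ = s^2 + 6.9*s + 11.6.
H(s) = (15*s + 54.5)/(s^2 + 6.9*s + 11.6)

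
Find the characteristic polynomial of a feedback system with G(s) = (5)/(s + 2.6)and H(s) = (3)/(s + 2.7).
Characteristic poly = G_den * H_den + G_num * H_num = (s^2 + 5.3*s + 7.02) + (15) = s^2 + 5.3*s + 22.02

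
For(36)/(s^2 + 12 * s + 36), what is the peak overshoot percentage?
Standard form: ωn²/(s²+2ζωn·s+ωn²) → ωn = 6, ζ = 1.
ζ ≥ 1, so the response is non-oscillatory: peak overshoot = 0%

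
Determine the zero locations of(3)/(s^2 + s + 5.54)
Numerator is a nonzero constant (3) → Zeros: none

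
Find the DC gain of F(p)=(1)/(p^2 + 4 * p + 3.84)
DC gain = F(0) = num(0)/den(0) = 1/3.84 = 0.2604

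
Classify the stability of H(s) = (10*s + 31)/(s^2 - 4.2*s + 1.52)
Denominator: s^2 - 4.2*s + 1.52 = (s - 3.8)(s - 0.4). Poles: 0.4, 3.8. Unstable (2 pole(s) in RHP)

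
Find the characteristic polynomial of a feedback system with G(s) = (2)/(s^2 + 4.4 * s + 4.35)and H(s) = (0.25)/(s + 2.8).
Characteristic poly = G_den * H_den + G_num * H_num = (s^3 + 7.2*s^2 + 16.67*s + 12.18) + (0.5) = s^3 + 7.2*s^2 + 16.67*s + 12.68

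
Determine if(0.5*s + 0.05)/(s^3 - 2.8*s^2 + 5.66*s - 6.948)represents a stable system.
Denominator: s^3 - 2.8*s^2 + 5.66*s - 6.948 = (s - 1.8)(s^2 - s + 3.86). Poles: 0.5 + 1.9j, 0.5 - 1.9j, 1.8. All Re(p)<0: No (unstable)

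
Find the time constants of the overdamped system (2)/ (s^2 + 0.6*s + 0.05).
Overdamped: real poles at -0.1, -0.5. τ = -1/pole → τ₁ = 10, τ₂ = 2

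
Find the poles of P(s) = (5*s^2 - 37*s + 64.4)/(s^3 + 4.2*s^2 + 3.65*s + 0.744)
Set denominator = 0: s^3 + 4.2*s^2 + 3.65*s + 0.744 = (s + 0.3)(s + 0.8)(s + 3.1) = 0 → Poles: -0.3, -0.8, -3.1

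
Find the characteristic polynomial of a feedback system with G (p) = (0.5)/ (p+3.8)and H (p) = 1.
Characteristic poly = G_den * H_den + G_num * H_num = (p + 3.8) + (0.5) = p + 4.3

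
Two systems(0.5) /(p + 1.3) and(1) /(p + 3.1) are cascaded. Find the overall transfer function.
Series: H = H₁ · H₂ = (n₁·n₂)/(d₁·d₂).
Num: n₁·n₂ = 0.5. Den: d₁·d₂ = p^2 + 4.4*p + 4.03.
H(p) = (0.5)/(p^2 + 4.4*p + 4.03)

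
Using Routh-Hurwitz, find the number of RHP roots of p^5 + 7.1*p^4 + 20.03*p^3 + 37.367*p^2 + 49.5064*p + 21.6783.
Routh array:
p^5: [1, 20.03, 49.5064]; p^4: [7.1, 37.367, 21.6783]; p^3: [14.767, 46.4531]; p^2: [15.0323, 21.6783]; p^1: [25.1574]; p^0: [21.6783]
First column: [1, 7.1, 14.767, 15.0323, 25.1574, 21.6783]. Sign changes = RHP roots = 0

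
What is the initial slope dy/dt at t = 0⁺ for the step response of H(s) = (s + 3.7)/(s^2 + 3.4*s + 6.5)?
IVT: y'(0⁺) = lim_{s→∞} s²·Y(s) = lim_{s→∞} s·H(s).
deg(num) = 1, deg(den) = 2, relative degree = 1, so s·H(s) → (leading num)/(leading den) = 1/1 = 1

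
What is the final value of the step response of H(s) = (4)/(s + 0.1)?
FVT: lim_{t→∞} y(t) = lim_{s→0} s*Y(s) where Y(s) = H(s)/s.
= lim_{s→0} H(s) = H(0) = num(0)/den(0) = 4/0.1 = 40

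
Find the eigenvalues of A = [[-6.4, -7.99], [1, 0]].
Eigenvalues solve det(λI - A) = 0.
Characteristic polynomial: λ^2 + 6.4*λ + 7.99 = 0.
Factor: (λ + 1.7)(λ + 4.7) = 0.
Roots: -1.7, -4.7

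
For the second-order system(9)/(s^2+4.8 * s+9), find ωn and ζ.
Standard form: ωn²/(s²+2ζωn·s+ωn²).
const=9=ωn² → ωn=3, s coeff=4.8=2ζωn → ζ=0.8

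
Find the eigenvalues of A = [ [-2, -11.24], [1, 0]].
Eigenvalues solve det(λI - A) = 0.
Characteristic polynomial: λ^2 + 2*λ + 11.24 = 0.
Roots: -1 + 3.2j, -1 - 3.2j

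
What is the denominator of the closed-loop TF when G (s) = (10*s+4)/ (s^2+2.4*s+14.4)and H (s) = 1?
Characteristic poly = G_den * H_den + G_num * H_num = (s^2 + 2.4*s + 14.4) + (10*s + 4) = s^2 + 12.4*s + 18.4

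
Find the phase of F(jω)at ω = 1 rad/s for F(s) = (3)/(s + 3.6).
Substitute s = j*1: F(j1) = 0.773639 - 0.2149j.
∠F(j1) = atan2(Im, Re) = atan2(-0.2149, 0.773639) = -15.52°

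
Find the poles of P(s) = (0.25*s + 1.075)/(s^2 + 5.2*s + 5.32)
Set denominator = 0: s^2 + 5.2*s + 5.32 = (s + 1.4)(s + 3.8) = 0 → Poles: -1.4, -3.8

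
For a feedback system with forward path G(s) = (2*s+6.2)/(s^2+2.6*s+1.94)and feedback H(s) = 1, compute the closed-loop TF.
Closed-loop T = G/(1+GH).
Numerator: G_num * H_den = 2*s + 6.2.
Denominator: G_den * H_den + G_num * H_num = (s^2 + 2.6*s + 1.94) + (2*s + 6.2) = s^2 + 4.6*s + 8.14.
T(s) = (2*s + 6.2)/(s^2 + 4.6*s + 8.14)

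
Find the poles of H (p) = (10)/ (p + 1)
Set denominator = 0: p + 1 = 0 → Poles: -1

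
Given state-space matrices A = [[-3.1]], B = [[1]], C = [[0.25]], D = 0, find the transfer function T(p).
T(p) = C(pI - A)⁻¹B + D.
Characteristic polynomial det(pI - A) = p + 3.1.
Numerator from C·adj(pI-A)·B + D·det(pI-A) = 0.25.
T(p) = (0.25)/(p + 3.1)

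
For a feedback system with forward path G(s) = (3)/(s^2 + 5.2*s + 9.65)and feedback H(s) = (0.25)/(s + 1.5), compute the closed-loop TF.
Closed-loop T = G/(1+GH).
Numerator: G_num * H_den = 3*s + 4.5.
Denominator: G_den * H_den + G_num * H_num = (s^3 + 6.7*s^2 + 17.45*s + 14.475) + (0.75) = s^3 + 6.7*s^2 + 17.45*s + 15.225.
T(s) = (3*s + 4.5)/(s^3 + 6.7*s^2 + 17.45*s + 15.225)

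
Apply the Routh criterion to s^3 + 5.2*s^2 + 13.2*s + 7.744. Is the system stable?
Routh array:
s^3: [1, 13.2]; s^2: [5.2, 7.744]; s^1: [11.7108]; s^0: [7.744]
First column: [1, 5.2, 11.7108, 7.744]. Sign changes = 0.
Yes, stable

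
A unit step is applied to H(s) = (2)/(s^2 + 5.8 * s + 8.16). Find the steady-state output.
FVT: lim_{t→∞} y(t) = lim_{s→0} s*Y(s) where Y(s) = H(s)/s.
= lim_{s→0} H(s) = H(0) = num(0)/den(0) = 2/8.16 = 0.2451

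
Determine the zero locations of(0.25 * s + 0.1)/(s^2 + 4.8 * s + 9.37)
Set numerator = 0: 0.25*s + 0.1 = 0 → Zeros: -0.4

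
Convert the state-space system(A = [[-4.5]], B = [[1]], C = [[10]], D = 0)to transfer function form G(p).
G(p) = C(pI - A)⁻¹B + D.
Characteristic polynomial det(pI - A) = p + 4.5.
Numerator from C·adj(pI-A)·B + D·det(pI-A) = 10.
G(p) = (10)/(p + 4.5)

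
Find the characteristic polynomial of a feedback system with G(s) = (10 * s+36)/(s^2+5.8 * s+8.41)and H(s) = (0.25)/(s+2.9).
Characteristic poly = G_den * H_den + G_num * H_num = (s^3 + 8.7*s^2 + 25.23*s + 24.389) + (2.5*s + 9) = s^3 + 8.7*s^2 + 27.73*s + 33.389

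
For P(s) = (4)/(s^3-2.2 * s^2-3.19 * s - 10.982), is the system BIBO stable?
Denominator: s^3 - 2.2*s^2 - 3.19*s - 10.982 = (s - 3.8)(s^2 + 1.6*s + 2.89). Poles: -0.8 + 1.5j, -0.8 - 1.5j, 3.8. All Re(p)<0: No (unstable)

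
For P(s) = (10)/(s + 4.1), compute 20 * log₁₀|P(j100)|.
Substitute s = j*100: P(j100) = 0.00409312 - 0.0998322j.
|P(j100)| = sqrt(Re² + Im²) = 0.09992.
20*log₁₀(0.09992) = -20.01 dB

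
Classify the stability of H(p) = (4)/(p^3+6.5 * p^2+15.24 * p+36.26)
Denominator: p^3 + 6.5*p^2 + 15.24*p + 36.26 = (p + 4.9)(p^2 + 1.6*p + 7.4). Poles: -0.8 + 2.6j, -0.8 - 2.6j, -4.9. Stable (all poles in LHP)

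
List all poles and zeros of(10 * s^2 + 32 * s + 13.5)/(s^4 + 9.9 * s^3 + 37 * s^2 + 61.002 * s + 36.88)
Set denominator = 0: s^4 + 9.9*s^3 + 37*s^2 + 61.002*s + 36.88 = (s + 2.5)(s + 1.6)(s^2 + 5.8*s + 9.22) = 0 → Poles: -1.6, -2.5, -2.9 + 0.9j, -2.9 - 0.9j
Set numerator = 0: 10*s^2 + 32*s + 13.5 = 10*(s + 2.7)(s + 0.5) = 0 → Zeros: -0.5, -2.7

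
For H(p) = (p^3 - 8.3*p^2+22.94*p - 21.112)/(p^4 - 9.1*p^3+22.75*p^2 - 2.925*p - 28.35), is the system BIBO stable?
Denominator: p^4 - 9.1*p^3 + 22.75*p^2 - 2.925*p - 28.35 = (p - 2)(p - 4.5)(p + 0.9)(p - 3.5). Poles: -0.9, 2, 3.5, 4.5. All Re(p)<0: No (unstable)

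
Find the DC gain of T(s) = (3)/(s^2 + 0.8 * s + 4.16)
DC gain = T(0) = num(0)/den(0) = 3/4.16 = 0.7212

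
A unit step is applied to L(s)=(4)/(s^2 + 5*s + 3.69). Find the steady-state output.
FVT: lim_{t→∞} y(t) = lim_{s→0} s*Y(s) where Y(s) = L(s)/s.
= lim_{s→0} L(s) = L(0) = num(0)/den(0) = 4/3.69 = 1.084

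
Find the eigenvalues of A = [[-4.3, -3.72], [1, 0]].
Eigenvalues solve det(λI - A) = 0.
Characteristic polynomial: λ^2 + 4.3*λ + 3.72 = 0.
Factor: (λ + 3.1)(λ + 1.2) = 0.
Roots: -1.2, -3.1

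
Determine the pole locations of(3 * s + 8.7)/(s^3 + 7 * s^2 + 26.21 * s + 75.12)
Set denominator = 0: s^3 + 7*s^2 + 26.21*s + 75.12 = (s + 4.8)(s^2 + 2.2*s + 15.65) = 0 → Poles: -1.1 + 3.8j, -1.1 - 3.8j, -4.8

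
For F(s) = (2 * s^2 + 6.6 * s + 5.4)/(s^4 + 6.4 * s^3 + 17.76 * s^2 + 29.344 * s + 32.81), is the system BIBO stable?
Denominator: s^4 + 6.4*s^3 + 17.76*s^2 + 29.344*s + 32.81 = (s^2 + s + 3.86)(s^2 + 5.4*s + 8.5). Poles: -0.5 + 1.9j, -0.5 - 1.9j, -2.7 + 1.1j, -2.7 - 1.1j. All Re(p)<0: Yes (stable)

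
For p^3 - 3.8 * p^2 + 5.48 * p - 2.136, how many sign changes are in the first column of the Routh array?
Routh array:
p^3: [1, 5.48]; p^2: [-3.8, -2.136]; p^1: [4.91789]; p^0: [-2.136]
First column: [1, -3.8, 4.91789, -2.136]. Sign changes = 3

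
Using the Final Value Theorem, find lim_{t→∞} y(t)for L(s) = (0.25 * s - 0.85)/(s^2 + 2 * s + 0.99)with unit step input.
FVT: lim_{t→∞} y(t) = lim_{s→0} s*Y(s) where Y(s) = L(s)/s.
= lim_{s→0} L(s) = L(0) = num(0)/den(0) = -0.85/0.99 = -0.8586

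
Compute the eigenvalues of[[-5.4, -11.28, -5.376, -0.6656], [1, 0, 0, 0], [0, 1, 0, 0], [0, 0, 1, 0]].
Eigenvalues solve det(λI - A) = 0.
Characteristic polynomial: λ^4 + 5.4*λ^3 + 11.28*λ^2 + 5.376*λ + 0.6656 = 0.
Factor: (λ + 0.2)(λ + 0.4)(λ^2 + 4.8*λ + 8.32) = 0.
Roots: -0.2, -0.4, -2.4 + 1.6j, -2.4 - 1.6j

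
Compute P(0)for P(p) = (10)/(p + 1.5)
DC gain = P(0) = num(0)/den(0) = 10/1.5 = 6.667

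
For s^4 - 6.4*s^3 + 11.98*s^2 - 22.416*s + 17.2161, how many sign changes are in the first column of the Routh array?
Routh array:
s^4: [1, 11.98, 17.2161]; s^3: [-6.4, -22.416]; s^2: [8.4775, 17.2161]; s^1: [-9.41889]; s^0: [17.2161]
First column: [1, -6.4, 8.4775, -9.41889, 17.2161]. Sign changes = 4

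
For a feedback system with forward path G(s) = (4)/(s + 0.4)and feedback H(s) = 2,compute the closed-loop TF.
Closed-loop T = G/(1+GH).
Numerator: G_num * H_den = 4.
Denominator: G_den * H_den + G_num * H_num = (s + 0.4) + (8) = s + 8.4.
T(s) = (4)/(s + 8.4)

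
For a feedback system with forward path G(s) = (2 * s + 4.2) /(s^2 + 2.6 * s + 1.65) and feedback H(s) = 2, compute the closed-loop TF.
Closed-loop T = G/(1+GH).
Numerator: G_num * H_den = 2*s + 4.2.
Denominator: G_den * H_den + G_num * H_num = (s^2 + 2.6*s + 1.65) + (4*s + 8.4) = s^2 + 6.6*s + 10.05.
T(s) = (2*s + 4.2)/(s^2 + 6.6*s + 10.05)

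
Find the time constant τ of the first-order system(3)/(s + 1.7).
First-order system: τ = -1/pole. Pole = -1.7. τ = -1/(-1.7) = 0.5882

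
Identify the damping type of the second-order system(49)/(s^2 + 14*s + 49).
Standard form: ωn²/(s²+2ζωn·s+ωn²) gives ωn=7, ζ=1.
Critically damped (ζ = 1)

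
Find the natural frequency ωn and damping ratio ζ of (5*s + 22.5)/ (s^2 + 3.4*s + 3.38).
Underdamped: complex pole -1.7 + 0.7j. ωn = |pole| = 1.838, ζ = -Re(pole)/ωn = 0.9247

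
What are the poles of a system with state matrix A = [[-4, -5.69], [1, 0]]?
Eigenvalues solve det(λI - A) = 0.
Characteristic polynomial: λ^2 + 4*λ + 5.69 = 0.
Roots: -2 + 1.3j, -2 - 1.3j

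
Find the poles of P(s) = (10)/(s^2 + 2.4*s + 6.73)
Set denominator = 0: s^2 + 2.4*s + 6.73 = 0 → Poles: -1.2 + 2.3j, -1.2 - 2.3j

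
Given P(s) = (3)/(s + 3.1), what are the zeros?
Numerator is a nonzero constant (3) → Zeros: none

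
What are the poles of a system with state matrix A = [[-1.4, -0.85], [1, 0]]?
Eigenvalues solve det(λI - A) = 0.
Characteristic polynomial: λ^2 + 1.4*λ + 0.85 = 0.
Roots: -0.7 + 0.6j, -0.7 - 0.6j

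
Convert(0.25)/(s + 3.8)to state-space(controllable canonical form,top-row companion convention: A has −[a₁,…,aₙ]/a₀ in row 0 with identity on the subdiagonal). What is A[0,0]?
Reachable canonical form for den = s + 3.8: top row of A = -[a₁,a₂,...,aₙ]/a₀, ones on the subdiagonal, zeros elsewhere.
A = [[-3.8]].
A[0,0] = -3.8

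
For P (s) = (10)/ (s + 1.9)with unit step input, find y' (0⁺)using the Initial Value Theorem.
IVT: y'(0⁺) = lim_{s→∞} s²·Y(s) = lim_{s→∞} s·P(s).
deg(num) = 0, deg(den) = 1, relative degree = 1, so s·P(s) → (leading num)/(leading den) = 10/1 = 10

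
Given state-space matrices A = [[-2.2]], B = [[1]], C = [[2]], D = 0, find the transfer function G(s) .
G(s) = C(sI - A)⁻¹B + D.
Characteristic polynomial det(sI - A) = s + 2.2.
Numerator from C·adj(sI-A)·B + D·det(sI-A) = 2.
G(s) = (2)/(s + 2.2)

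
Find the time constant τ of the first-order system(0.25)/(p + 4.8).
First-order system: τ = -1/pole. Pole = -4.8. τ = -1/(-4.8) = 0.2083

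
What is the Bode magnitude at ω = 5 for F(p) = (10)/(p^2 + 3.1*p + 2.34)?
Substitute p = j*5: F(j5) = -0.30064 - 0.205645j.
|F(j5)| = sqrt(Re² + Im²) = 0.3642.
20*log₁₀(0.3642) = -8.77 dB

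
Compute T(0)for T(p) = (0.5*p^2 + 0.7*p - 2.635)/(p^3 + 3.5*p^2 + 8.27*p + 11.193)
DC gain = T(0) = num(0)/den(0) = -2.635/11.193 = -0.2354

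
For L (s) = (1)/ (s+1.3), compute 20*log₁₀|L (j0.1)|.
Substitute s = j*0.1: L(j0.1) = 0.764706 - 0.0588235j.
|L(j0.1)| = sqrt(Re² + Im²) = 0.767.
20*log₁₀(0.767) = -2.30 dB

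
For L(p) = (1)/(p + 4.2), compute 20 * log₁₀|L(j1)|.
Substitute p = j*1: L(j1) = 0.225322 - 0.0536481j.
|L(j1)| = sqrt(Re² + Im²) = 0.2316.
20*log₁₀(0.2316) = -12.70 dB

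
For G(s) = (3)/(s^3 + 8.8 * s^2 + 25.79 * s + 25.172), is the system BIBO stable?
Denominator: s^3 + 8.8*s^2 + 25.79*s + 25.172 = (s + 3.1)(s + 2.8)(s + 2.9). Poles: -2.8, -2.9, -3.1. All Re(p)<0: Yes (stable)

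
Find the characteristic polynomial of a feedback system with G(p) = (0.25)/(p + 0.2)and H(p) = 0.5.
Characteristic poly = G_den * H_den + G_num * H_num = (p + 0.2) + (0.125) = p + 0.325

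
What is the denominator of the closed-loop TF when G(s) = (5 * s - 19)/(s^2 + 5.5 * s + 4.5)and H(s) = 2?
Characteristic poly = G_den * H_den + G_num * H_num = (s^2 + 5.5*s + 4.5) + (10*s - 38) = s^2 + 15.5*s - 33.5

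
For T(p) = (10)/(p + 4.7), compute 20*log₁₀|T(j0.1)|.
Substitute p = j*0.1: T(j0.1) = 2.1267 - 0.0452489j.
|T(j0.1)| = sqrt(Re² + Im²) = 2.127.
20*log₁₀(2.127) = 6.56 dB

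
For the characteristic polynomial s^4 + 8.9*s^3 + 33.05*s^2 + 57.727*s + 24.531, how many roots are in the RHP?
s^4 + 8.9*s^3 + 33.05*s^2 + 57.727*s + 24.531 = (s + 0.6)(s + 3.7)(s^2 + 4.6*s + 11.05). Poles: -0.6, -2.3 + 2.4j, -2.3 - 2.4j, -3.7. RHP poles (Re>0): 0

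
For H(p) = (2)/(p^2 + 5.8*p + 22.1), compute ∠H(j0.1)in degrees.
Substitute p = j*0.1: H(j0.1) = 0.0904763 - 0.00237557j.
∠H(j0.1) = atan2(Im, Re) = atan2(-0.00237557, 0.0904763) = -1.50°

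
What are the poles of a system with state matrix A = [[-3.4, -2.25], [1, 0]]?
Eigenvalues solve det(λI - A) = 0.
Characteristic polynomial: λ^2 + 3.4*λ + 2.25 = 0.
Factor: (λ + 2.5)(λ + 0.9) = 0.
Roots: -0.9, -2.5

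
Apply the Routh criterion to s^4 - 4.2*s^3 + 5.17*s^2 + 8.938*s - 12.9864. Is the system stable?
Routh array:
s^4: [1, 5.17, -12.9864]; s^3: [-4.2, 8.938]; s^2: [7.2981, -12.9864]; s^1: [1.46442]; s^0: [-12.9864]
First column: [1, -4.2, 7.2981, 1.46442, -12.9864]. Sign changes = 3.
No, unstable (3 RHP root(s))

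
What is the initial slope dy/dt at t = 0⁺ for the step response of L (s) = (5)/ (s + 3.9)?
IVT: y'(0⁺) = lim_{s→∞} s²·Y(s) = lim_{s→∞} s·L(s).
deg(num) = 0, deg(den) = 1, relative degree = 1, so s·L(s) → (leading num)/(leading den) = 5/1 = 5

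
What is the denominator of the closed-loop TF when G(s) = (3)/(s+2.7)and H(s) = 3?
Characteristic poly = G_den * H_den + G_num * H_num = (s + 2.7) + (9) = s + 11.7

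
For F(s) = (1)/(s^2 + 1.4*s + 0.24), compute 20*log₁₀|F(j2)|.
Substitute s = j*2: F(j2) = -0.171083 - 0.127402j.
|F(j2)| = sqrt(Re² + Im²) = 0.2133.
20*log₁₀(0.2133) = -13.42 dB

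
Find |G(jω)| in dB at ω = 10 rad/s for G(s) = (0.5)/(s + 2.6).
Substitute s = j*10: G(j10) = 0.0121768 - 0.046834j.
|G(j10)| = sqrt(Re² + Im²) = 0.04839.
20*log₁₀(0.04839) = -26.30 dB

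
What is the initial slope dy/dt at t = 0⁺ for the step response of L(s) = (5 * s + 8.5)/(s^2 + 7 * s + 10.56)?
IVT: y'(0⁺) = lim_{s→∞} s²·Y(s) = lim_{s→∞} s·L(s).
deg(num) = 1, deg(den) = 2, relative degree = 1, so s·L(s) → (leading num)/(leading den) = 5/1 = 5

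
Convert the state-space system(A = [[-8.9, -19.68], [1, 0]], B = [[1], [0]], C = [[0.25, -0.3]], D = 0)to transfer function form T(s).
T(s) = C(sI - A)⁻¹B + D.
Characteristic polynomial det(sI - A) = s^2 + 8.9*s + 19.68.
Numerator from C·adj(sI-A)·B + D·det(sI-A) = 0.25*s - 0.3.
T(s) = (0.25*s - 0.3)/(s^2 + 8.9*s + 19.68)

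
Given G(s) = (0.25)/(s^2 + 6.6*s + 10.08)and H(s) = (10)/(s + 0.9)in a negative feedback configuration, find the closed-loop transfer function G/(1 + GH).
Closed-loop T = G/(1+GH).
Numerator: G_num * H_den = 0.25*s + 0.225.
Denominator: G_den * H_den + G_num * H_num = (s^3 + 7.5*s^2 + 16.02*s + 9.072) + (2.5) = s^3 + 7.5*s^2 + 16.02*s + 11.572.
T(s) = (0.25*s + 0.225)/(s^3 + 7.5*s^2 + 16.02*s + 11.572)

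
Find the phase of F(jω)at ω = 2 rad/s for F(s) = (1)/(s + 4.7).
Substitute s = j*2: F(j2) = 0.180146 - 0.0766577j.
∠F(j2) = atan2(Im, Re) = atan2(-0.0766577, 0.180146) = -23.05°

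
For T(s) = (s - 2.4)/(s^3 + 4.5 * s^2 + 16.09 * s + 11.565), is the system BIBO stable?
Denominator: s^3 + 4.5*s^2 + 16.09*s + 11.565 = (s + 0.9)(s^2 + 3.6*s + 12.85). Poles: -0.9, -1.8 + 3.1j, -1.8 - 3.1j. All Re(p)<0: Yes (stable)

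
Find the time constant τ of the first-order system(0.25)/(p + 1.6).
First-order system: τ = -1/pole. Pole = -1.6. τ = -1/(-1.6) = 0.625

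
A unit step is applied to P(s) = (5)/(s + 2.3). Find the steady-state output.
FVT: lim_{t→∞} y(t) = lim_{s→0} s*Y(s) where Y(s) = P(s)/s.
= lim_{s→0} P(s) = P(0) = num(0)/den(0) = 5/2.3 = 2.174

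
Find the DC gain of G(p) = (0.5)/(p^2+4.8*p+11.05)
DC gain = G(0) = num(0)/den(0) = 0.5/11.05 = 0.04525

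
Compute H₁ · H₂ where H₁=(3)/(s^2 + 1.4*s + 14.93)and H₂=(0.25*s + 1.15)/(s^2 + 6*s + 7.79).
Series: H = H₁ · H₂ = (n₁·n₂)/(d₁·d₂).
Num: n₁·n₂ = 0.75*s + 3.45. Den: d₁·d₂ = s^4 + 7.4*s^3 + 31.12*s^2 + 100.486*s + 116.3047.
H(s) = (0.75*s + 3.45)/(s^4 + 7.4*s^3 + 31.12*s^2 + 100.486*s + 116.3047)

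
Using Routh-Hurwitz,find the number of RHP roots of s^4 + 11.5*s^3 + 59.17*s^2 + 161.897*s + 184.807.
Routh array:
s^4: [1, 59.17, 184.807]; s^3: [11.5, 161.897]; s^2: [45.092, 184.807]; s^1: [114.765]; s^0: [184.807]
First column: [1, 11.5, 45.092, 114.765, 184.807]. Sign changes = RHP roots = 0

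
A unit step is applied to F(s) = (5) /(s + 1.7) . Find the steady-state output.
FVT: lim_{t→∞} y(t) = lim_{s→0} s*Y(s) where Y(s) = F(s)/s.
= lim_{s→0} F(s) = F(0) = num(0)/den(0) = 5/1.7 = 2.941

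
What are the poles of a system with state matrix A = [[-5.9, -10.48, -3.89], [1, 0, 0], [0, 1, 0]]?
Eigenvalues solve det(λI - A) = 0.
Characteristic polynomial: λ^3 + 5.9*λ^2 + 10.48*λ + 3.89 = 0.
Factor: (λ + 0.5)(λ^2 + 5.4*λ + 7.78) = 0.
Roots: -0.5, -2.7 + 0.7j, -2.7 - 0.7j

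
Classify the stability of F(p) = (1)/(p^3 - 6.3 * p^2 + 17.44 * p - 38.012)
Denominator: p^3 - 6.3*p^2 + 17.44*p - 38.012 = (p - 4.3)(p^2 - 2*p + 8.84). Poles: 1 + 2.8j, 1 - 2.8j, 4.3. Unstable (3 pole(s) in RHP)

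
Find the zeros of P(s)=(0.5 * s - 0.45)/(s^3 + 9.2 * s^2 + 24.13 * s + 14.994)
Set numerator = 0: 0.5*s - 0.45 = 0 → Zeros: 0.9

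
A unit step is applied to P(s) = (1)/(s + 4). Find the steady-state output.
FVT: lim_{t→∞} y(t) = lim_{s→0} s*Y(s) where Y(s) = P(s)/s.
= lim_{s→0} P(s) = P(0) = num(0)/den(0) = 1/4 = 0.25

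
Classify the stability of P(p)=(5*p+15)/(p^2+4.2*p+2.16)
Denominator: p^2 + 4.2*p + 2.16 = (p + 0.6)(p + 3.6). Poles: -0.6, -3.6. Stable (all poles in LHP)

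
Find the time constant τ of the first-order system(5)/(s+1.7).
First-order system: τ = -1/pole. Pole = -1.7. τ = -1/(-1.7) = 0.5882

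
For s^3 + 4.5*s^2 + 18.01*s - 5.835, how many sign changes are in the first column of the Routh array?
Routh array:
s^3: [1, 18.01]; s^2: [4.5, -5.835]; s^1: [19.3067]; s^0: [-5.835]
First column: [1, 4.5, 19.3067, -5.835]. Sign changes = 1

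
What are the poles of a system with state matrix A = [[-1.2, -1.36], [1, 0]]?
Eigenvalues solve det(λI - A) = 0.
Characteristic polynomial: λ^2 + 1.2*λ + 1.36 = 0.
Roots: -0.6 + 1j, -0.6 - 1j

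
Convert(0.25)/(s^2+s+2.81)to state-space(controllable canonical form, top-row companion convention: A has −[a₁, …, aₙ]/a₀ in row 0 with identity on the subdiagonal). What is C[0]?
Reachable canonical form: C = numerator coefficients (right-aligned, zero-padded to length n).
num = 0.25, C = [[0, 0.25]].
C[0] = 0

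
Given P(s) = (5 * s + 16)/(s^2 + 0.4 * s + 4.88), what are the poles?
Set denominator = 0: s^2 + 0.4*s + 4.88 = 0 → Poles: -0.2 + 2.2j, -0.2 - 2.2j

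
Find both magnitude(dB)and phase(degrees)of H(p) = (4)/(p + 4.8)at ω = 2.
Substitute p = j*2: H(j2) = 0.710059 - 0.295858j.
|H| = 20*log₁₀(sqrt(Re²+Im²)) = -2.28 dB.
∠H = atan2(Im, Re) = -22.62°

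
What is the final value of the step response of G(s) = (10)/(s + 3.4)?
FVT: lim_{t→∞} y(t) = lim_{s→0} s*Y(s) where Y(s) = G(s)/s.
= lim_{s→0} G(s) = G(0) = num(0)/den(0) = 10/3.4 = 2.941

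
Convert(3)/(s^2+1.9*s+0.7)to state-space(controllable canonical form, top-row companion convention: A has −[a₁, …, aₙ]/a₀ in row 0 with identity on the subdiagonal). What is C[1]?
Reachable canonical form: C = numerator coefficients (right-aligned, zero-padded to length n).
num = 3, C = [[0, 3]].
C[1] = 3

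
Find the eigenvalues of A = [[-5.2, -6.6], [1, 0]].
Eigenvalues solve det(λI - A) = 0.
Characteristic polynomial: λ^2 + 5.2*λ + 6.6 = 0.
Factor: (λ + 3)(λ + 2.2) = 0.
Roots: -2.2, -3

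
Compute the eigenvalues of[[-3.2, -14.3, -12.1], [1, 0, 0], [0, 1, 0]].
Eigenvalues solve det(λI - A) = 0.
Characteristic polynomial: λ^3 + 3.2*λ^2 + 14.3*λ + 12.1 = 0.
Factor: (λ + 1)(λ^2 + 2.2*λ + 12.1) = 0.
Roots: -1, -1.1 + 3.3j, -1.1 - 3.3j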